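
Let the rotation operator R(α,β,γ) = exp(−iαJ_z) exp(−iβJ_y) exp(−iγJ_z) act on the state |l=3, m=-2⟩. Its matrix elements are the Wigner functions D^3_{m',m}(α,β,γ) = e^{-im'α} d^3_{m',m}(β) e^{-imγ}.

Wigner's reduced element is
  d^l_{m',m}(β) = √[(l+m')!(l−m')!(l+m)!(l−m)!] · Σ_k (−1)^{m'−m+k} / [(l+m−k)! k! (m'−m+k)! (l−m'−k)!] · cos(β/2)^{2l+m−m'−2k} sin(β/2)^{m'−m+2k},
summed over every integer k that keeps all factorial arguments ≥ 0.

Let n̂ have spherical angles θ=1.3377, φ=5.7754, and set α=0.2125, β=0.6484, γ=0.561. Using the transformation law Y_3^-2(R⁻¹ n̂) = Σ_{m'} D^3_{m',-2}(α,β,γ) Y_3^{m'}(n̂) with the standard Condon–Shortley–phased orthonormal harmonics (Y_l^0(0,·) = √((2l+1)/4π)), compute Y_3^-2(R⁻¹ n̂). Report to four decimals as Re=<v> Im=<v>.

Need the full column D^3_{m',-2} for m'=−3..3 at α=0.2125, β=0.6484, γ=0.561.
cos(β/2)=0.947906, sin(β/2)=0.318551
d^3_{-3,-2}: single k=1 term ⇒ +0.597145;  D = -0.112016+0.586545i
d^3_{-2,-2}: k∈[0..1] ⇒ +0.725423 -0.409626 = +0.315797;  D = +0.007514+0.315707i
d^3_{-1,-2}: k∈[0..1] ⇒ -0.770911 +0.174125 = -0.596786;  D = -0.139710-0.580203i
d^3_{0,-2}: k∈[0..1] ⇒ +0.448723 -0.050676 = +0.398047;  D = +0.172705+0.358628i
d^3_{1,-2}: k∈[0..1] ⇒ -0.174125 +0.009832 = -0.164293;  D = -0.100899-0.129659i
d^3_{2,-2}: k∈[0..1] ⇒ +0.046261 -0.001045 = +0.045216;  D = +0.034670+0.029025i
d^3_{3,-2}: single k=0 term ⇒ -0.007616;  D = -0.006740-0.003547i
Y_3^{m'}(θ=1.3377,φ=5.7754) and Σ D·Y over m':
  (-0.1120+0.5865i)·(+0.0182+0.3838i)  (+0.0075+0.3157i)·(+0.1178+0.1899i)  (-0.1397-0.5802i)·(-0.2015-0.1121i)  (+0.1727+0.3586i)·(-0.2356+0.0000i)  (-0.1009-0.1297i)·(+0.2015-0.1121i)  (+0.0347+0.0290i)·(+0.1178-0.1899i)  (-0.0067-0.0035i)·(-0.0182+0.3838i)
Y_3^-2(R⁻¹ n̂) = -0.387624+0.033869i

Re=-0.3876 Im=0.0339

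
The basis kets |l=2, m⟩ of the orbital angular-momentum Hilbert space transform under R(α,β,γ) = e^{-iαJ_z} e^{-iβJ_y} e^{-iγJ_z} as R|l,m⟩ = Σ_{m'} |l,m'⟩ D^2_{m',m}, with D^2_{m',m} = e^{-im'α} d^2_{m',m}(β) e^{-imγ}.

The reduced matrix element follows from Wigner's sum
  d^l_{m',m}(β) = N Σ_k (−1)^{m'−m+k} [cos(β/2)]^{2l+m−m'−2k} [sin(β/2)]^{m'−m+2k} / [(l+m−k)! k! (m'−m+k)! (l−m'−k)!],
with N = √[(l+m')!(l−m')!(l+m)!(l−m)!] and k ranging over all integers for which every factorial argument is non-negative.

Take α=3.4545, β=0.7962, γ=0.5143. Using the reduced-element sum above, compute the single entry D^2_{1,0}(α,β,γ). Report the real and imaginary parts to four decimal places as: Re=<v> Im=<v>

Re=0.5825 Im=-0.1885

Split into d^2_{1,0}(β=0.7962) × two z-phases.
c=cos(0.7962/2)=0.921799, s=sin(0.7962/2)=0.387668; N=√[6·1·2·2]=4.898979
k∈{0,1} keeps every argument non-negative
  k=0: (−1)^1·4.8990/(2)·0.9218^3·0.3877^1 = -0.743779
  k=1: (−1)^2·4.8990/(2)·0.9218^1·0.3877^3 = +0.131550
d^2_{1,0}(0.7962) = -0.743779 +0.131550 = -0.612230
D = (-0.951443+0.307826i)·(-0.612230)·(+1.000000+0.000000i) = +0.582501-0.188460i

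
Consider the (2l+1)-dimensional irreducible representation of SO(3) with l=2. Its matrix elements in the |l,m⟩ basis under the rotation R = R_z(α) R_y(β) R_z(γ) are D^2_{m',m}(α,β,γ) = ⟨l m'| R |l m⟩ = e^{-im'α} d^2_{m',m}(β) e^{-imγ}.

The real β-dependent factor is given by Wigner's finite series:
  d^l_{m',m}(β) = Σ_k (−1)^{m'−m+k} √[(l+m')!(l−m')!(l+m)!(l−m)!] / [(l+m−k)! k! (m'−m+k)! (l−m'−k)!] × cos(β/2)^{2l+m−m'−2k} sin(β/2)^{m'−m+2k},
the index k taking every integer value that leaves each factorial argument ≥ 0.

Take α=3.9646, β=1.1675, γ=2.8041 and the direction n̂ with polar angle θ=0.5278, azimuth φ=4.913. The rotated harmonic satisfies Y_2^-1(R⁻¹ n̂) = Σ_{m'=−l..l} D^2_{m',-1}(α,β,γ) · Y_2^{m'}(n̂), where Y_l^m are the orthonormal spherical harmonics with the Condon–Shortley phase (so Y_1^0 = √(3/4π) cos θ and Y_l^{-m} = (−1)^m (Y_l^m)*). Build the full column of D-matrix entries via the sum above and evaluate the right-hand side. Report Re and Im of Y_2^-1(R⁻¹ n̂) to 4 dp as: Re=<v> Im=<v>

Re=0.3654 Im=0.0758

Need the full column D^2_{m',-1} for m'=−2..2 at α=3.9646, β=1.1675, γ=2.8041.
cos(β/2)=0.834402, sin(β/2)=0.551157
d^2_{-2,-1}: single k=1 term ⇒ +0.640370;  D = -0.166034-0.618471i
d^2_{-1,-1}: k∈[0..1] ⇒ +0.484731 -0.634486 = -0.149755;  D = -0.132449-0.069885i
d^2_{0,-1}: k∈[0..1] ⇒ -0.784289 +0.342197 = -0.442092;  D = +0.417153-0.146387i
d^2_{1,-1}: k∈[0..1] ⇒ +0.634486 -0.092279 = +0.542207;  D = +0.216276-0.497206i
d^2_{2,-1}: single k=0 term ⇒ -0.279403;  D = -0.112067-0.255943i
Y_2^{m'}(θ=0.5278,φ=4.913) and Σ D·Y over m':
  (-0.1660-0.6185i)·(-0.0902+0.0383i)  (-0.1324-0.0699i)·(+0.0670+0.3294i)  (+0.4172-0.1464i)·(+0.3908+0.0000i)  (+0.2163-0.4972i)·(-0.0670+0.3294i)  (-0.1121-0.2559i)·(-0.0902-0.0383i)
Y_2^-1(R⁻¹ n̂) = +0.365412+0.075832i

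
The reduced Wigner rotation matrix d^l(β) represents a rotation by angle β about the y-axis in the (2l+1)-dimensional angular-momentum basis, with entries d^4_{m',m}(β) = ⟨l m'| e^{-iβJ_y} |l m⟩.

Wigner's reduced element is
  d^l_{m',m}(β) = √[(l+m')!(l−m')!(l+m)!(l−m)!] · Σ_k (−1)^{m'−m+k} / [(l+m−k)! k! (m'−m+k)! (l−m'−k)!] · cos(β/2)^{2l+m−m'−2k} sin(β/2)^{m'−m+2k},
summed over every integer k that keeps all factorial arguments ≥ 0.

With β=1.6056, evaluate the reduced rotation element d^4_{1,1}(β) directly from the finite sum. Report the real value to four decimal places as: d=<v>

d^4_{1,1}(β=1.6056) via Wigner's sum:
c=cos(1.6056/2)=0.694695, s=sin(1.6056/2)=0.719304; N=√[120·6·120·6]=720.000000
Admissible k: 0..3 (factorial args all ≥0)
  k=0: (−1)^0·720.0000/(720)·0.6947^8·0.7193^0 = +0.054244
  k=1: (−1)^1·720.0000/(48)·0.6947^6·0.7193^2 = -0.872334
  k=2: (−1)^2·720.0000/(24)·0.6947^4·0.7193^4 = +1.870462
  k=3: (−1)^3·720.0000/(72)·0.6947^2·0.7193^6 = -0.668442
d^4_{1,1}(1.6056) = +0.054244 -0.872334 +1.870462 -0.668442 = +0.383931

d=0.3839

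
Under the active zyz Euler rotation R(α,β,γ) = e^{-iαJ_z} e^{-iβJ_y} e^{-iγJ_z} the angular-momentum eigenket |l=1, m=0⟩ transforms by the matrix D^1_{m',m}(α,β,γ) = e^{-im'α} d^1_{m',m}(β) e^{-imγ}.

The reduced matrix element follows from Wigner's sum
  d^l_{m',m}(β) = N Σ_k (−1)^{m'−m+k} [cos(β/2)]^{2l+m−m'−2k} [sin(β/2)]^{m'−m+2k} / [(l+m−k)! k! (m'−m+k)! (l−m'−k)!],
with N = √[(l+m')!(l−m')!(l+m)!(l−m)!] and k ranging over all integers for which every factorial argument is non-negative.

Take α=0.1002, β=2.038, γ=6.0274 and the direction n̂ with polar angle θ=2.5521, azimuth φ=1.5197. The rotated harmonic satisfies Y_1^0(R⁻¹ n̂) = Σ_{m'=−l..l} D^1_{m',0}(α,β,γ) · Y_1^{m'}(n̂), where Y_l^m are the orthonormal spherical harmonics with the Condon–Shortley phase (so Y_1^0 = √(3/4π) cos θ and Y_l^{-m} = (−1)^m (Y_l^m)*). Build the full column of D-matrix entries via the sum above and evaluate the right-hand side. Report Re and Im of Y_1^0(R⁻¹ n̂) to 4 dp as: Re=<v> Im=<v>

Re=0.2195 Im=0.0000

Need the full column D^1_{m',0} for m'=−1..1 at α=0.1002, β=2.038, γ=6.0274.
cos(β/2)=0.524218, sin(β/2)=0.851584
d^1_{-1,0}: single k=1 term ⇒ +0.631327;  D = +0.628160+0.063153i
d^1_{0,0}: k∈[0..1] ⇒ +0.274804 -0.725196 = -0.450391;  D = -0.450391+0.000000i
d^1_{1,0}: single k=0 term ⇒ -0.631327;  D = -0.628160+0.063153i
Y_1^{m'}(θ=2.5521,φ=1.5197) and Σ D·Y over m':
  (+0.6282+0.0632i)·(+0.0098-0.1918i)  (-0.4504+0.0000i)·(-0.4061+0.0000i)  (-0.6282+0.0632i)·(-0.0098-0.1918i)
Y_1^0(R⁻¹ n̂) = +0.219474+0.000000i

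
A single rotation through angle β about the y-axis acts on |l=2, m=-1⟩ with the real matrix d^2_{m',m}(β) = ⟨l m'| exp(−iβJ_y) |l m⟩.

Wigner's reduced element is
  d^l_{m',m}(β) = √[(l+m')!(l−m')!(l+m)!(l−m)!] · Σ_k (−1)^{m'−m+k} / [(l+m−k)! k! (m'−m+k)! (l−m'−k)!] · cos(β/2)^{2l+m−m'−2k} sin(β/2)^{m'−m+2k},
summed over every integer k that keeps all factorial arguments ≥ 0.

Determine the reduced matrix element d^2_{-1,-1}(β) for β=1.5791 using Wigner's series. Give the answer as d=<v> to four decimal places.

d^2_{-1,-1}(β=1.5791) via Wigner's sum:
Half-angle: c=0.704165, s=0.710036. N=√(1·6·1·6)=6.000000
k∈{0,1} keeps every argument non-negative
  k=0: (−1)^0·6.0000/(6)·0.7042^4·0.7100^0 = +0.245865
  k=1: (−1)^1·6.0000/(2)·0.7042^2·0.7100^2 = -0.749948
d^2_{-1,-1}(1.5791) = +0.245865 -0.749948 = -0.504083

d=-0.5041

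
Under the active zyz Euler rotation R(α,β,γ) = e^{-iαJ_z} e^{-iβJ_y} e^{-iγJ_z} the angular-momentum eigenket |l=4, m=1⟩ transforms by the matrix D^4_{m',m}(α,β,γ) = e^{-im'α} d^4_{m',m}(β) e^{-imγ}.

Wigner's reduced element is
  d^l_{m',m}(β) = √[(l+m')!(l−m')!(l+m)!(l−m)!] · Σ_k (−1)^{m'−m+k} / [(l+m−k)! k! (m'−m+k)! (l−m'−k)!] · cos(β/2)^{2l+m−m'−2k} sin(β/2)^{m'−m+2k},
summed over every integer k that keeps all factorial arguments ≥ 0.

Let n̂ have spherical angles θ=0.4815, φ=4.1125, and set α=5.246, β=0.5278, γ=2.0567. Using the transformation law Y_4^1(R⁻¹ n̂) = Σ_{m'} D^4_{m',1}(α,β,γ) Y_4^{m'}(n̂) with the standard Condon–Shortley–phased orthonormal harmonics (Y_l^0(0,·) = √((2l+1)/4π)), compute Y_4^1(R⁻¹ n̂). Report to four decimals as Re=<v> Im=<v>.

Re=0.2205 Im=-0.4022

Need the full column D^4_{m',1} for m'=−4..4 at α=5.246, β=0.5278, γ=2.0567.
cos(β/2)=0.965380, sin(β/2)=0.260848
d^4_{-4,1}: single k=5 term ⇒ +0.008131;  D = +0.008106+0.000631i
d^4_{-3,1}: k∈[4..5] ⇒ +0.053194 -0.002330 = +0.050863;  D = +0.022392+0.045669i
d^4_{-2,1}: k∈[3..5] ⇒ +0.210459 -0.023048 +0.000337 = +0.187747;  D = -0.103097+0.156908i
d^4_{-1,1}: k∈[2..5] ⇒ +0.550761 -0.120632 +0.004404 -0.000021 = +0.434512;  D = -0.434017-0.020722i
d^4_{0,1}: k∈[1..4] ⇒ +0.911570 -0.399317 +0.029154 -0.000355 = +0.541052;  D = -0.252675-0.478427i
d^4_{1,1}: k∈[0..3] ⇒ +0.754374 -0.826142 +0.120632 -0.002936 = +0.045928;  D = +0.024056-0.039124i
d^4_{2,1}: k∈[0..2] ⇒ -0.864791 +0.315688 -0.015365 = -0.564468;  D = -0.564380-0.009974i
d^4_{3,1}: k∈[0..1] ⇒ +0.437153 -0.053194 = +0.383959;  D = +0.189428+0.333979i
d^4_{4,1}: single k=0 term ⇒ -0.111364;  D = +0.055455-0.096575i
Y_4^{m'}(θ=0.4815,φ=4.1125) and Σ D·Y over m':
  (+0.0081+0.0006i)·(-0.0150+0.0138i)  (+0.0224+0.0457i)·(+0.1073+0.0250i)  (-0.1031+0.1569i)·(-0.1170-0.3008i)  (-0.4340-0.0207i)·(-0.2739+0.4005i)  (-0.2527-0.4784i)·(+0.1091+0.0000i)  (+0.0241-0.0391i)·(+0.2739+0.4005i)  (-0.5644-0.0100i)·(-0.1170+0.3008i)  (+0.1894+0.3340i)·(-0.1073+0.0250i)  (+0.0555-0.0966i)·(-0.0150-0.0138i)
Y_4^1(R⁻¹ n̂) = +0.220483-0.402213i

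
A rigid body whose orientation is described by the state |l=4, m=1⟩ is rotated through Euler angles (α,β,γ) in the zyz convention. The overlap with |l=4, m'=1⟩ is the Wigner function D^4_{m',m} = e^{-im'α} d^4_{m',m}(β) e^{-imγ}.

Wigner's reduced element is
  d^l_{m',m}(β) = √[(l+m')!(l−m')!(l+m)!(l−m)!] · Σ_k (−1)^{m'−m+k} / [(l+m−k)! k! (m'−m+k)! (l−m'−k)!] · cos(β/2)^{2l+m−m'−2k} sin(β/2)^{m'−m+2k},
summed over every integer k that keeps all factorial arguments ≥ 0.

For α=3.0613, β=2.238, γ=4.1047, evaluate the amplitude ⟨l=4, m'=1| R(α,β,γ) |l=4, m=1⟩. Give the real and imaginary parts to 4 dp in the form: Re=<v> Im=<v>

Split into d^4_{1,1}(β=2.238) × two z-phases.
Half-angle: c=0.436582, s=0.899664. N=√(120·6·120·6)=720.000000
Admissible k: 0..3 (factorial args all ≥0)
  k=0: (−1)^0·720.0000/(720)·0.4366^8·0.8997^0 = +0.001320
  k=1: (−1)^1·720.0000/(48)·0.4366^6·0.8997^2 = -0.084072
  k=2: (−1)^2·720.0000/(24)·0.4366^4·0.8997^4 = +0.714016
  k=3: (−1)^3·720.0000/(72)·0.4366^2·0.8997^6 = -1.010684
d^4_{1,1}(2.238) = +0.001320 -0.084072 +0.714016 -1.010684 = -0.379420
Phases: e^{-i·(1)·3.0613}=-0.996778-0.080206i, e^{-i·(1)·4.1047}=-0.570972+0.820970i ⇒ D=-0.240924+0.293113i

Re=-0.2409 Im=0.2931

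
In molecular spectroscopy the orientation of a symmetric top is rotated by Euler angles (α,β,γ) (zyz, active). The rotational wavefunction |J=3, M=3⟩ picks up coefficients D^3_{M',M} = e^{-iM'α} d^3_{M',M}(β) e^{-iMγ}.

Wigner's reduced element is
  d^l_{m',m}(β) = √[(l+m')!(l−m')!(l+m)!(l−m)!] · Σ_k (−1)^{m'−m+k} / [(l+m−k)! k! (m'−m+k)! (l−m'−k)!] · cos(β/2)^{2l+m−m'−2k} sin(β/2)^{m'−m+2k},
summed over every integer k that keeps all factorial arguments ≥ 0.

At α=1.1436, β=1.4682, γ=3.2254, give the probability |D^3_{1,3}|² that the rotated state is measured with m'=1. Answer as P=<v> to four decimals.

D^3_{1,3}(1.1436,1.4682,3.2254) = e^{-i·1·1.1436}·d^3_{1,3}(1.4682)·e^{-i·3·3.2254}. Compute d first:
Half-angle: c=0.742434, s=0.669919. N=√(24·2·720·1)=185.903201
Admissible k: 2..2 (factorial args all ≥0)
  k=2: (−1)^0·185.9032/(48)·0.7424^4·0.6699^2 = +0.528107
d^3_{1,3}(1.4682) = +0.528107
|D^3_{1,3}|² = |d^3_{1,3}(β)|² = (+0.528107)² = 0.278897 (the z-rotation phases have unit modulus)

P=0.2789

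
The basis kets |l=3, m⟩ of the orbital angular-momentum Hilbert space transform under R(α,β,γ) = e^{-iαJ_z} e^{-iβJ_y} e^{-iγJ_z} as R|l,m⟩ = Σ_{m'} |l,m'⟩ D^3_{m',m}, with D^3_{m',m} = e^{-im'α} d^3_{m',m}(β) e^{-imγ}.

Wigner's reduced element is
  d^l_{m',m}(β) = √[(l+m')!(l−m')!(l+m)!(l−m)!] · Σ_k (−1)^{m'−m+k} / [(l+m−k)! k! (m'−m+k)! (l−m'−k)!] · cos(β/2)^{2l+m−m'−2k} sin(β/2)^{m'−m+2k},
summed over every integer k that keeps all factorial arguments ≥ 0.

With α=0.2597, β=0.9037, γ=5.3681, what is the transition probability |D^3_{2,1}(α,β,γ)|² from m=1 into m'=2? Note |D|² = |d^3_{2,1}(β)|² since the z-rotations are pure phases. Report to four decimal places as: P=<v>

P=0.1852

Split into d^3_{2,1}(β=0.9037) × two z-phases.
c=cos(0.9037/2)=0.899641, s=sin(0.9037/2)=0.436631; N=√[120·1·24·2]=75.894664
The bounds max(0,m−m')=0 and min(l+m,l−m')=1 give 2 terms
  k=0: (−1)^1·75.8947/(24)·0.8996^5·0.4366^1 = -0.813692
  k=1: (−1)^2·75.8947/(12)·0.8996^3·0.4366^3 = +0.383336
d^3_{2,1}(0.9037) = -0.813692 +0.383336 = -0.430356
|D^3_{2,1}|² = |d^3_{2,1}(β)|² = (-0.430356)² = 0.185206 (the z-rotation phases have unit modulus)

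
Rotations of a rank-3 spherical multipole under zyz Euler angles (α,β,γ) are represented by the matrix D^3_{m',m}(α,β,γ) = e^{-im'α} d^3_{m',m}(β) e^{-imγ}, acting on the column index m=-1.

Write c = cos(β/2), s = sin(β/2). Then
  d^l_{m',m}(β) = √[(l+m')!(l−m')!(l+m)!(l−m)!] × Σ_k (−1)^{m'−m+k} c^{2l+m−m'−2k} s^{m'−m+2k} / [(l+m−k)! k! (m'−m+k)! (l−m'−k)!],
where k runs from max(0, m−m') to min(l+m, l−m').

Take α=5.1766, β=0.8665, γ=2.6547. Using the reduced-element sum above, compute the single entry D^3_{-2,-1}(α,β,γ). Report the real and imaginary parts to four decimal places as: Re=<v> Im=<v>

D^3_{-2,-1}(5.1766,0.8665,2.6547) = e^{-i·-2·5.1766}·d^3_{-2,-1}(0.8665)·e^{-i·-1·2.6547}. Compute d first:
c=cos(0.8665/2)=0.907606, s=sin(0.8665/2)=0.419823; N=√[1·120·2·24]=75.894664
k∈{1,2} keeps every argument non-negative
  k=1: (−1)^0·75.8947/(24)·0.9076^5·0.4198^1 = +0.817623
  k=2: (−1)^1·75.8947/(12)·0.9076^3·0.4198^3 = -0.349881
d^3_{-2,-1}(0.8665) = +0.817623 -0.349881 = +0.467742
Phases: e^{-i·(-2)·5.1766}=-0.599098-0.800676i, e^{-i·(-1)·2.6547}=-0.883791+0.467882i ⇒ D=+0.422885+0.199877i

Re=0.4229 Im=0.1999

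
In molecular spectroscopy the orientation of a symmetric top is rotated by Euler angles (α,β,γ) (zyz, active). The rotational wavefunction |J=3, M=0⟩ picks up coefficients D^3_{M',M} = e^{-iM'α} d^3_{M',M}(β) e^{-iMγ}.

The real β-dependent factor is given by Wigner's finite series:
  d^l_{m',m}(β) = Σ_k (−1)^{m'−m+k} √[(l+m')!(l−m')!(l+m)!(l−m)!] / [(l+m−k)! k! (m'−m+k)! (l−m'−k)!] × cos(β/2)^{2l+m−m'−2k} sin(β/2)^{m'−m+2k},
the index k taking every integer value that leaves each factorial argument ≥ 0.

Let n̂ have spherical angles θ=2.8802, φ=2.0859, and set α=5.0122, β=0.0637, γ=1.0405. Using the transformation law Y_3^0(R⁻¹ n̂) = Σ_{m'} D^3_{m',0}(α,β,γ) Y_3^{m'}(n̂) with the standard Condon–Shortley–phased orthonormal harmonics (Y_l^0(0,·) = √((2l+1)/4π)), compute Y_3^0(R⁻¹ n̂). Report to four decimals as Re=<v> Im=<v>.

Re=-0.6596 Im=0.0000

Need the full column D^3_{m',0} for m'=−3..3 at α=5.0122, β=0.0637, γ=1.0405.
cos(β/2)=0.999493, sin(β/2)=0.031845
d^3_{-3,0}: single k=3 term ⇒ +0.000144;  D = -0.000113+0.000090i
d^3_{-2,0}: k∈[2..3] ⇒ +0.005543 -0.000006 = +0.005537;  D = -0.004571-0.003125i
d^3_{-1,0}: k∈[1..3] ⇒ +0.110034 -0.000335 +0.000000 = +0.109699;  D = +0.032398-0.104805i
d^3_{0,0}: k∈[0..3] ⇒ +0.996961 -0.009108 +0.000009 -0.000000 = +0.987862;  D = +0.987862+0.000000i
d^3_{1,0}: k∈[0..2] ⇒ -0.110034 +0.000335 -0.000000 = -0.109699;  D = -0.032398-0.104805i
d^3_{2,0}: k∈[0..1] ⇒ +0.005543 -0.000006 = +0.005537;  D = -0.004571+0.003125i
d^3_{3,0}: single k=0 term ⇒ -0.000144;  D = +0.000113+0.000090i
Y_3^{m'}(θ=2.8802,φ=2.0859) and Σ D·Y over m':
  (-0.0001+0.0001i)·(+0.0072+0.0002i)  (-0.0046-0.0031i)·(+0.0339-0.0565i)  (+0.0324-0.1048i)·(-0.1508-0.2665i)  (+0.9879+0.0000i)·(-0.6006+0.0000i)  (-0.0324-0.1048i)·(+0.1508-0.2665i)  (-0.0046+0.0031i)·(+0.0339+0.0565i)  (+0.0001+0.0001i)·(-0.0072+0.0002i)
Y_3^0(R⁻¹ n̂) = -0.659622+0.000000i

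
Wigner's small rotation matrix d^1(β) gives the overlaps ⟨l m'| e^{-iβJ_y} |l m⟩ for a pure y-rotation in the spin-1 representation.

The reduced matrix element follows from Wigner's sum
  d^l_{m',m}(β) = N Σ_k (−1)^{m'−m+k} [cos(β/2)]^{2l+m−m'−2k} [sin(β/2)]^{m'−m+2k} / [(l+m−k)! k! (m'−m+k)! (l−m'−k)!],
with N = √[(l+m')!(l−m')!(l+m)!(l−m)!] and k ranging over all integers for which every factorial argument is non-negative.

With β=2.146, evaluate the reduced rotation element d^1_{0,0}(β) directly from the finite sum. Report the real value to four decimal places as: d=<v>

d^1_{0,0}(β=2.146) via Wigner's sum:
With c≡cos(β/2)=0.477490 and s≡sin(β/2)=0.878637, N=[1·1·1·1]^{1/2}=1.000000
Admissible k: 0..1 (factorial args all ≥0)
  k=0: (−1)^0·1.0000/(1)·0.4775^2·0.8786^0 = +0.227997
  k=1: (−1)^1·1.0000/(1)·0.4775^0·0.8786^2 = -0.772003
d^1_{0,0}(2.146) = +0.227997 -0.772003 = -0.544006

d=-0.5440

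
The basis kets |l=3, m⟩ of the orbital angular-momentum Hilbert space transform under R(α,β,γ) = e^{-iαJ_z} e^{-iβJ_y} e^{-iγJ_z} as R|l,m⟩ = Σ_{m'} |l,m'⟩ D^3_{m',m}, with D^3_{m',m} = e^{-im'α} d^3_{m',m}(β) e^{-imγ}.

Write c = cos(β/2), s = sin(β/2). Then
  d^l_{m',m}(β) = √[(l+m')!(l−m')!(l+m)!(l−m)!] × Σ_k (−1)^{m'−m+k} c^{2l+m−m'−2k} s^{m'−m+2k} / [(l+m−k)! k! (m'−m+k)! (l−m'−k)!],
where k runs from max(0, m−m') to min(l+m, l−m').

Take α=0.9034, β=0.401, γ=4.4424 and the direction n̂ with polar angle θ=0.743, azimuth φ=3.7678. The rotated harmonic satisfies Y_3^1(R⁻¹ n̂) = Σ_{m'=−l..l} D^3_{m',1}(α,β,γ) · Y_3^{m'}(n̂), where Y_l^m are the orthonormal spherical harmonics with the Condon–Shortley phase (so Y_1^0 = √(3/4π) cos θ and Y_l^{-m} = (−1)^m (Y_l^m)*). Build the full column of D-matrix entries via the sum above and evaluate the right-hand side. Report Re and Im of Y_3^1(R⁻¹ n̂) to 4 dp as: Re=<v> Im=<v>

Need the full column D^3_{m',1} for m'=−3..3 at α=0.9034, β=0.401, γ=4.4424.
cos(β/2)=0.979967, sin(β/2)=0.199159
d^3_{-3,1}: single k=4 term ⇒ +0.005852;  D = -0.000940-0.005776i
d^3_{-2,1}: k∈[3..4] ⇒ +0.047018 -0.000971 = +0.046047;  D = -0.040277-0.022318i
d^3_{-1,1}: k∈[2..4] ⇒ +0.219482 -0.012087 +0.000062 = +0.207457;  D = -0.191290+0.080292i
d^3_{0,1}: k∈[1..3] ⇒ +0.623518 -0.077259 +0.001064 = +0.547323;  D = -0.145982+0.527495i
d^3_{1,1}: k∈[0..2] ⇒ +0.885664 -0.292642 +0.009065 = +0.602087;  D = +0.356374+0.485290i
d^3_{2,1}: k∈[0..1] ⇒ -0.569191 +0.047018 = -0.522173;  D = -0.521871-0.017743i
d^3_{3,1}: single k=0 term ⇒ +0.141675;  D = +0.091419-0.108233i
Y_3^{m'}(θ=0.743,φ=3.7678) and Σ D·Y over m':
  (-0.0009-0.0058i)·(+0.0391+0.1231i)  (-0.0403-0.0223i)·(+0.1078-0.3271i)  (-0.1913+0.0803i)·(-0.3032+0.2193i)  (-0.1460+0.5275i)·(-0.0792+0.0000i)  (+0.3564+0.4853i)·(+0.3032+0.2193i)  (-0.5219-0.0177i)·(+0.1078+0.3271i)  (+0.0914-0.1082i)·(-0.0391+0.1231i)
Y_3^1(R⁻¹ n̂) = +0.001894-0.029490i

Re=0.0019 Im=-0.0295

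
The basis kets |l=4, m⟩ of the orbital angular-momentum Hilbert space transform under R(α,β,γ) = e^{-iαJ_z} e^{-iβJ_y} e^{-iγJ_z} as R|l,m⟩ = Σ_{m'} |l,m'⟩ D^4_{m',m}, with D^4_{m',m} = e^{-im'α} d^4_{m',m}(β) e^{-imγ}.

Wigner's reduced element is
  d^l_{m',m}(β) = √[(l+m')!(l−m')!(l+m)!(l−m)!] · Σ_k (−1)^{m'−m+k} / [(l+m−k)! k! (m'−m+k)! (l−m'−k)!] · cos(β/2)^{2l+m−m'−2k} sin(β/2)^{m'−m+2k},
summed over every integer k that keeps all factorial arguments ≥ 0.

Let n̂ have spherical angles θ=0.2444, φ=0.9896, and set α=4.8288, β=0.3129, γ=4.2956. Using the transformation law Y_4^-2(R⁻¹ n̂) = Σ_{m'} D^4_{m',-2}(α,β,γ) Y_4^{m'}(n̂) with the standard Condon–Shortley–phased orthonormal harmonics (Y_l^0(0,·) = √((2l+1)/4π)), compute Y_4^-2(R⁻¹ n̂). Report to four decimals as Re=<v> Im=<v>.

Need the full column D^4_{m',-2} for m'=−4..4 at α=4.8288, β=0.3129, γ=4.2956.
cos(β/2)=0.987787, sin(β/2)=0.155813
d^4_{-4,-2}: single k=2 term ⇒ +0.119334;  D = -0.111347+0.042923i
d^4_{-3,-2}: k∈[1..2] ⇒ +0.534944 -0.039931 = +0.495013;  D = -0.230492-0.438077i
d^4_{-2,-2}: k∈[0..2] ⇒ +0.906369 -0.270623 +0.008417 = +0.644163;  D = +0.531376-0.364124i
d^4_{-1,-2}: k∈[0..2] ⇒ -0.606570 +0.075462 -0.001252 = -0.532359;  D = -0.349894-0.401224i
d^4_{0,-2}: k∈[0..2] ⇒ +0.213946 -0.014196 +0.000132 = +0.199883;  D = -0.134368+0.147982i
d^4_{1,-2}: k∈[0..2] ⇒ -0.050308 +0.001878 -0.000009 = -0.048440;  D = +0.039401+0.028177i
d^4_{2,-2}: k∈[0..2] ⇒ +0.008417 -0.000168 +0.000000 = +0.008250;  D = +0.003987-0.007222i
d^4_{3,-2}: k∈[0..1] ⇒ -0.000994 +0.000008 = -0.000985;  D = -0.000912-0.000373i
d^4_{4,-2}: single k=0 term ⇒ +0.000074;  D = -0.000020+0.000071i
Y_4^{m'}(θ=0.2444,φ=0.9896) and Σ D·Y over m':
  (-0.1113+0.0429i)·(-0.0010+0.0011i)  (-0.2305-0.4381i)·(-0.0170-0.0030i)  (+0.5314-0.3641i)·(-0.0435-0.1005i)  (-0.3499-0.4012i)·(+0.2189-0.3333i)  (-0.1344+0.1480i)·(+0.6112+0.0000i)  (+0.0394+0.0282i)·(-0.2189-0.3333i)  (+0.0040-0.0072i)·(-0.0435+0.1005i)  (-0.0009-0.0004i)·(+0.0170-0.0030i)  (-0.0000+0.0001i)·(-0.0010-0.0011i)
Y_4^-2(R⁻¹ n̂) = -0.348174+0.071012i

Re=-0.3482 Im=0.0710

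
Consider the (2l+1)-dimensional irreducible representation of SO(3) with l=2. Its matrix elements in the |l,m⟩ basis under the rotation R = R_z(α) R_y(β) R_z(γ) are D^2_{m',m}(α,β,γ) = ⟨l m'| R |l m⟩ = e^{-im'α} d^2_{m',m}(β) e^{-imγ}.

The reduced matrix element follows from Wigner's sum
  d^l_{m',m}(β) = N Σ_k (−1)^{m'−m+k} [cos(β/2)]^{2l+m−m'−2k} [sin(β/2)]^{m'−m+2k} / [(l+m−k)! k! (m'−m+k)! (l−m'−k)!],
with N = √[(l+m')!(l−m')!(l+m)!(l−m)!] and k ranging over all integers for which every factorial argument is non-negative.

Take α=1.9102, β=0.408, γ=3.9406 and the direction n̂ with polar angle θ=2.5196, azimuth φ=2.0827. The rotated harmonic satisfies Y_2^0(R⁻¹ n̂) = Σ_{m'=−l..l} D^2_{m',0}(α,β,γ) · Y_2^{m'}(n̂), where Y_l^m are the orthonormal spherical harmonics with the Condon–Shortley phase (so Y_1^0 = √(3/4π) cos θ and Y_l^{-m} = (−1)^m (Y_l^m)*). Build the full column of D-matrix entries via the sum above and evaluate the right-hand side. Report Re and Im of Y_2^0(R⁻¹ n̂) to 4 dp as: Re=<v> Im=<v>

Need the full column D^2_{m',0} for m'=−2..2 at α=1.9102, β=0.408, γ=3.9406.
cos(β/2)=0.979264, sin(β/2)=0.202588
d^2_{-2,0}: single k=2 term ⇒ +0.096406;  D = -0.075035-0.060530i
d^2_{-1,0}: k∈[1..2] ⇒ +0.466003 -0.019944 = +0.446059;  D = -0.148504+0.420613i
d^2_{0,0}: k∈[0..2] ⇒ +0.919601 -0.157430 +0.001684 = +0.763855;  D = +0.763855+0.000000i
d^2_{1,0}: k∈[0..1] ⇒ -0.466003 +0.019944 = -0.446059;  D = +0.148504+0.420613i
d^2_{2,0}: single k=0 term ⇒ +0.096406;  D = -0.075035+0.060530i
Y_2^{m'}(θ=2.5196,φ=2.0827) and Σ D·Y over m':
  (-0.0750-0.0605i)·(-0.0682+0.1120i)  (-0.1485+0.4206i)·(+0.1792+0.3189i)  (+0.7639+0.0000i)·(+0.3096+0.0000i)  (+0.1485+0.4206i)·(-0.1792+0.3189i)  (-0.0750+0.0605i)·(-0.0682-0.1120i)
Y_2^0(R⁻¹ n̂) = -0.061259+0.000000i

Re=-0.0613 Im=0.0000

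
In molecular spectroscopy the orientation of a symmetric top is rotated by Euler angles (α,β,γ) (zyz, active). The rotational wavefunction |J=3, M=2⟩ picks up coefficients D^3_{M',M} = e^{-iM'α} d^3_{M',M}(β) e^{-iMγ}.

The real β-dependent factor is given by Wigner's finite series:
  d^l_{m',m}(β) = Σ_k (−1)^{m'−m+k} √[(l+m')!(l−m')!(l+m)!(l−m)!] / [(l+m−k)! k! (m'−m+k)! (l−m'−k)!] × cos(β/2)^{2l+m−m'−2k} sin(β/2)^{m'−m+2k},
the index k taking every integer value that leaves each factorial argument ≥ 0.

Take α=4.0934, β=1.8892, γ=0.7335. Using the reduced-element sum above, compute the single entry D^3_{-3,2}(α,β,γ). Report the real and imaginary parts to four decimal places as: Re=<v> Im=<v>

Split into d^3_{-3,2}(β=1.8892) × two z-phases.
With c≡cos(β/2)=0.586067 and s≡sin(β/2)=0.810263, N=[1·720·120·1]^{1/2}=293.938769
k: max(0,(2)−(-3))=5 … min(3+(2),3−(-3))=5
  k=5: (−1)^0·293.9388/(120)·0.5861^1·0.8103^5 = +0.501362
d^3_{-3,2}(1.8892) = +0.501362
Phases: e^{-i·(-3)·4.0934}=+0.959332-0.282281i, e^{-i·(2)·0.7335}=+0.103610-0.994618i ⇒ D=-0.090930-0.493048i

Re=-0.0909 Im=-0.4930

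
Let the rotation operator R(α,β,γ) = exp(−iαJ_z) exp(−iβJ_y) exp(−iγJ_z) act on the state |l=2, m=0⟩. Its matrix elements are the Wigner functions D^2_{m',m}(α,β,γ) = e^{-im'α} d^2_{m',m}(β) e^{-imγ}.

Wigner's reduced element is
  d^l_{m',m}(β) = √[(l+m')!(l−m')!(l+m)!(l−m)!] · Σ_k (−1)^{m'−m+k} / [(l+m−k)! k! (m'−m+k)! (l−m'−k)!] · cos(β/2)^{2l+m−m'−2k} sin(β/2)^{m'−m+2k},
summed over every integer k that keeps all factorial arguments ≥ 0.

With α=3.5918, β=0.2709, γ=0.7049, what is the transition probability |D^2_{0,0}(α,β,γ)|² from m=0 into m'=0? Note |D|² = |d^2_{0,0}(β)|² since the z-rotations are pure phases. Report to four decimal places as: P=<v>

P=0.7967

First d^2_{0,0}(β=0.2709), then the phase factors e^{-i(0)α} and e^{-i(0)γ}:
Half-angle: c=0.990841, s=0.135036. N=√(2·2·2·2)=4.000000
k∈{0,1,2} keeps every argument non-negative
  k=0: (−1)^0·4.0000/(4)·0.9908^4·0.1350^0 = +0.963863
  k=1: (−1)^1·4.0000/(1)·0.9908^2·0.1350^2 = -0.071609
  k=2: (−1)^2·4.0000/(4)·0.9908^0·0.1350^4 = +0.000333
d^2_{0,0}(0.2709) = +0.963863 -0.071609 +0.000333 = +0.892586
|D^2_{0,0}|² = |d^2_{0,0}(β)|² = (+0.892586)² = 0.796710 (the z-rotation phases have unit modulus)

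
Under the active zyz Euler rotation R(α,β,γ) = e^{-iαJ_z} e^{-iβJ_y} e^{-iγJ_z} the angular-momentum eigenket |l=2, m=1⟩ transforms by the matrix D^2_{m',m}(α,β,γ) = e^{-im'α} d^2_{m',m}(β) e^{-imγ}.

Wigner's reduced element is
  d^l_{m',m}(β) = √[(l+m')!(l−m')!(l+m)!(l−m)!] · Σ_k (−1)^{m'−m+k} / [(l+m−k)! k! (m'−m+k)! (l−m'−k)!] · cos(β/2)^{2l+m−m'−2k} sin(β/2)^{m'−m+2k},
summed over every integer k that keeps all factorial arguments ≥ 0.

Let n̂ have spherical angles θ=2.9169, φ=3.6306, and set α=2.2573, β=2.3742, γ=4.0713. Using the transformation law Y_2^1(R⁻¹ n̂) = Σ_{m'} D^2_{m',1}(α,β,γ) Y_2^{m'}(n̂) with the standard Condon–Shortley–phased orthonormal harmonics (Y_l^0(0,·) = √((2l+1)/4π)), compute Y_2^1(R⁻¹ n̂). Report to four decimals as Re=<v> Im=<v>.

Re=0.3173 Im=-0.2186

Need the full column D^2_{m',1} for m'=−2..2 at α=2.2573, β=2.3742, γ=4.0713.
cos(β/2)=0.374351, sin(β/2)=0.927287
d^2_{-2,1}: single k=3 term ⇒ +0.596968;  D = +0.539266+0.256053i
d^2_{-1,1}: k∈[2..3] ⇒ +0.361499 -0.739362 = -0.377863;  D = +0.090994+0.366743i
d^2_{0,1}: k∈[1..2] ⇒ +0.119159 -0.731134 = -0.611975;  D = +0.366003-0.490465i
d^2_{1,1}: k∈[0..1] ⇒ +0.019639 -0.361499 = -0.341860;  D = -0.341508+0.015520i
d^2_{2,1}: single k=0 term ⇒ -0.097293;  D = +0.065020+0.072375i
Y_2^{m'}(θ=2.9169,φ=3.6306) and Σ D·Y over m':
  (+0.5393+0.2561i)·(+0.0107-0.0159i)  (+0.0910+0.3667i)·(+0.1481-0.0788i)  (+0.3660-0.4905i)·(+0.5838+0.0000i)  (-0.3415+0.0155i)·(-0.1481-0.0788i)  (+0.0650+0.0724i)·(+0.0107+0.0159i)
Y_2^1(R⁻¹ n̂) = +0.317273-0.218588i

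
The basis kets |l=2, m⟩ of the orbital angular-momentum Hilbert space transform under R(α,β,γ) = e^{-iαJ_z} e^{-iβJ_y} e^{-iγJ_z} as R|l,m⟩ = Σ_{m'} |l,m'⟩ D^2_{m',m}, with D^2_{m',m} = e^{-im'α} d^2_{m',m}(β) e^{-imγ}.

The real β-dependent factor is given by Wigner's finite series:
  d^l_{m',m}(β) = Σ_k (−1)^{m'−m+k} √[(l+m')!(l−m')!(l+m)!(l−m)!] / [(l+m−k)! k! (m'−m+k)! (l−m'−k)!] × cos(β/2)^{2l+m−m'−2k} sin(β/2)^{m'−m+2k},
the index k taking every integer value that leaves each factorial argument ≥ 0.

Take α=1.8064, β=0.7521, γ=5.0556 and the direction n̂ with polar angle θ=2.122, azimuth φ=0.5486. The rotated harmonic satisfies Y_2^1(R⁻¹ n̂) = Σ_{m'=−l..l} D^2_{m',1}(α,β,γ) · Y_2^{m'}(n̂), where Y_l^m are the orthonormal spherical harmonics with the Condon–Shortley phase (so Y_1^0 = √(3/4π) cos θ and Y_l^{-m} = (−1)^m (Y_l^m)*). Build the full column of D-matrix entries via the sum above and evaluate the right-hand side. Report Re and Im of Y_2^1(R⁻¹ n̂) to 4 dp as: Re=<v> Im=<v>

Re=0.1489 Im=0.0384

Need the full column D^2_{m',1} for m'=−2..2 at α=1.8064, β=0.7521, γ=5.0556.
cos(β/2)=0.930123, sin(β/2)=0.367249
d^2_{-2,1}: single k=3 term ⇒ +0.092141;  D = +0.011762-0.091387i
d^2_{-1,1}: k∈[2..3] ⇒ +0.350045 -0.018190 = +0.331854;  D = -0.329935+0.035641i
d^2_{0,1}: k∈[1..2] ⇒ +0.723864 -0.112849 = +0.611015;  D = +0.205614+0.575380i
d^2_{1,1}: k∈[0..1] ⇒ +0.748446 -0.350045 = +0.398401;  D = +0.333507-0.217938i
d^2_{2,1}: single k=0 term ⇒ -0.591033;  D = +0.429874+0.405621i
Y_2^{m'}(θ=2.122,φ=0.5486) and Σ D·Y over m':
  (+0.0118-0.0914i)·(+0.1279-0.2495i)  (-0.3299+0.0356i)·(-0.2941+0.1797i)  (+0.2056+0.5754i)·(-0.0559+0.0000i)  (+0.3335-0.2179i)·(+0.2941+0.1797i)  (+0.4299+0.4056i)·(+0.1279+0.2495i)
Y_2^1(R⁻¹ n̂) = +0.148865+0.038399i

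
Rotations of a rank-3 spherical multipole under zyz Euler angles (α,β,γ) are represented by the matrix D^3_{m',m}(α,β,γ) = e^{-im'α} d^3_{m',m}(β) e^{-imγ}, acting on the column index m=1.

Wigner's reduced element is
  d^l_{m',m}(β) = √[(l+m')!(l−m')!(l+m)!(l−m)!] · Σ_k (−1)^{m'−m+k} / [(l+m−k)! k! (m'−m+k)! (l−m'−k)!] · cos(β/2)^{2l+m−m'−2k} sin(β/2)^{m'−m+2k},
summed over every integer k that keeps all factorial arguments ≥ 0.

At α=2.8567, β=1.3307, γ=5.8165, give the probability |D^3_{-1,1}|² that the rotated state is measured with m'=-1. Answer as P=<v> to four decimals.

Split into d^3_{-1,1}(β=1.3307) × two z-phases.
Half-angle: c=0.786701, s=0.617335. N=√(2·24·24·2)=48.000000
k: max(0,(1)−(-1))=2 … min(3+(1),3−(-1))=4
  k=2: (−1)^0·48.0000/(8)·0.7867^4·0.6173^2 = +0.875852
  k=3: (−1)^1·48.0000/(6)·0.7867^2·0.6173^4 = -0.719103
  k=4: (−1)^2·48.0000/(48)·0.7867^0·0.6173^6 = +0.055351
d^3_{-1,1}(1.3307) = +0.875852 -0.719103 +0.055351 = +0.212099
|D^3_{-1,1}|² = |d^3_{-1,1}(β)|² = (+0.212099)² = 0.044986 (the z-rotation phases have unit modulus)

P=0.0450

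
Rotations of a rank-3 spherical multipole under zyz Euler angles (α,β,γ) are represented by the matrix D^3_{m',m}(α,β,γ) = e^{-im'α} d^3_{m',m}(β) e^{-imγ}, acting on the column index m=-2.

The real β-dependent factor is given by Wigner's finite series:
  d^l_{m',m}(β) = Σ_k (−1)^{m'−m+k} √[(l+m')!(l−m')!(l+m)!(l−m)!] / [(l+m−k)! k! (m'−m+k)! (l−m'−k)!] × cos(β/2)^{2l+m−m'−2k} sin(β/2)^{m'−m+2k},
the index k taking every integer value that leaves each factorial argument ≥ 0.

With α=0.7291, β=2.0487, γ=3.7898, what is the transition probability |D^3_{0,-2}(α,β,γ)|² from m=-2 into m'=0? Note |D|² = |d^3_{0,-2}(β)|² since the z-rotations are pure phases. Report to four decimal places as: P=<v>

P=0.2466

Split into d^3_{0,-2}(β=2.0487) × two z-phases.
c=cos(2.0487/2)=0.519654, s=sin(2.0487/2)=0.854377; N=√[6·6·1·120]=65.726707
k: max(0,(-2)−(0))=0 … min(3+(-2),3−(0))=1
  k=0: (−1)^2·65.7267/(12)·0.5197^4·0.8544^2 = +0.291553
  k=1: (−1)^3·65.7267/(12)·0.5197^2·0.8544^4 = -0.788111
d^3_{0,-2}(2.0487) = +0.291553 -0.788111 = -0.496557
|D^3_{0,-2}|² = |d^3_{0,-2}(β)|² = (-0.496557)² = 0.246569 (the z-rotation phases have unit modulus)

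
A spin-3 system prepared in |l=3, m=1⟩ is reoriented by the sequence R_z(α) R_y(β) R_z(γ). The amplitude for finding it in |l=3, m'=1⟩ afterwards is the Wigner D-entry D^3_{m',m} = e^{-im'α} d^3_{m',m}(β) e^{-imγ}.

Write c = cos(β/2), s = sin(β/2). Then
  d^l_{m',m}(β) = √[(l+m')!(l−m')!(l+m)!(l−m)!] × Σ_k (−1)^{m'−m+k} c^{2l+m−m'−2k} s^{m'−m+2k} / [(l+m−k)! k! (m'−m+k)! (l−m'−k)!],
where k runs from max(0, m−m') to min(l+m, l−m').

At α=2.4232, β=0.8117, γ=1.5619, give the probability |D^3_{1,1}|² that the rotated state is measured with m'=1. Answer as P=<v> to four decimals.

P=0.0269

Split into d^3_{1,1}(β=0.8117) × two z-phases.
With c≡cos(β/2)=0.918767 and s≡sin(β/2)=0.394800, N=[24·2·24·2]^{1/2}=48.000000
The bounds max(0,m−m')=0 and min(l+m,l−m')=2 give 3 terms
  k=0: (−1)^0·48.0000/(48)·0.9188^6·0.3948^0 = +0.601496
  k=1: (−1)^1·48.0000/(6)·0.9188^4·0.3948^2 = -0.888517
  k=2: (−1)^2·48.0000/(8)·0.9188^2·0.3948^4 = +0.123047
d^3_{1,1}(0.8117) = +0.601496 -0.888517 +0.123047 = -0.163974
|D^3_{1,1}|² = |d^3_{1,1}(β)|² = (-0.163974)² = 0.026888 (the z-rotation phases have unit modulus)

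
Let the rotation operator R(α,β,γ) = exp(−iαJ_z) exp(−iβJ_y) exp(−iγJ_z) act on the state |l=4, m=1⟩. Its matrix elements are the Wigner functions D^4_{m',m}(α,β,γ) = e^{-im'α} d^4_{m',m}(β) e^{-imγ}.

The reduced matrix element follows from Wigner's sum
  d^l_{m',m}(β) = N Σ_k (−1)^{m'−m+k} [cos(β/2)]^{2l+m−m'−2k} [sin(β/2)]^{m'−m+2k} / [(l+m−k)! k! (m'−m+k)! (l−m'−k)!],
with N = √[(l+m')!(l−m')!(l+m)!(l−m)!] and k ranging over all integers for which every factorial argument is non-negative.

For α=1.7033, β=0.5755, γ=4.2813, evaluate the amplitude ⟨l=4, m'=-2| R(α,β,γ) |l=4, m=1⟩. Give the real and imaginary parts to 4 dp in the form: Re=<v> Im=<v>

D^4_{-2,1}(1.7033,0.5755,4.2813) = e^{-i·-2·1.7033}·d^4_{-2,1}(0.5755)·e^{-i·1·4.2813}. Compute d first:
c=cos(0.5755/2)=0.958885, s=sin(0.5755/2)=0.283795; N=√[2·720·120·6]=1018.233765
k∈{3,4,5} keeps every argument non-negative
  k=3: (−1)^0·1018.2338/(72)·0.9589^5·0.2838^3 = +0.262038
  k=4: (−1)^1·1018.2338/(48)·0.9589^3·0.2838^5 = -0.034430
  k=5: (−1)^2·1018.2338/(240)·0.9589^1·0.2838^7 = +0.000603
d^4_{-2,1}(0.5755) = +0.262038 -0.034430 +0.000603 = +0.228211
Attach z-rotation phases: D = e^{-i(-2)(1.7033)}·(+0.228211)·e^{-i(1)(4.2813)} = +0.146335-0.175118i

Re=0.1463 Im=-0.1751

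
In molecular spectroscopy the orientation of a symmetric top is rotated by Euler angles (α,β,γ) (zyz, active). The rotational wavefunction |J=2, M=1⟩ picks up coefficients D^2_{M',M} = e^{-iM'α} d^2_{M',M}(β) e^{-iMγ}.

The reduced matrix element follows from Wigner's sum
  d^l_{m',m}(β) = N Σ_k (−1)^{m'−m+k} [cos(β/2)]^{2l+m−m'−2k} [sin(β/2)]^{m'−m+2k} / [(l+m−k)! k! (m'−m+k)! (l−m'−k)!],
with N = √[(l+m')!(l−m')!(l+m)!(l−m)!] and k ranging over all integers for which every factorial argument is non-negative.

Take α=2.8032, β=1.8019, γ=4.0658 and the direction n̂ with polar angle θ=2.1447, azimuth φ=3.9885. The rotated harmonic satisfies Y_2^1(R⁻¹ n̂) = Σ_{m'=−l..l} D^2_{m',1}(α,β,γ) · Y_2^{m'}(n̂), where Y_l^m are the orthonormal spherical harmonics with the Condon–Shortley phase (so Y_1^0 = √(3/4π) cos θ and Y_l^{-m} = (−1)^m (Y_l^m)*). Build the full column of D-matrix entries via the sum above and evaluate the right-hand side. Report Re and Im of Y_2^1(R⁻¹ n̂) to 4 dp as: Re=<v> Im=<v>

Need the full column D^2_{m',1} for m'=−2..2 at α=2.8032, β=1.8019, γ=4.0658.
cos(β/2)=0.620866, sin(β/2)=0.783917
d^2_{-2,1}: single k=3 term ⇒ +0.598188;  D = +0.018060+0.597916i
d^2_{-1,1}: k∈[2..3] ⇒ +0.710651 -0.377642 = +0.333009;  D = +0.101015-0.317319i
d^2_{0,1}: k∈[1..2] ⇒ +0.459556 -0.732628 = -0.273072;  D = +0.164517-0.217951i
d^2_{1,1}: k∈[0..1] ⇒ +0.148590 -0.710651 = -0.562061;  D = -0.468344+0.310751i
d^2_{2,1}: single k=0 term ⇒ -0.375226;  D = +0.363799-0.091895i
Y_2^{m'}(θ=2.1447,φ=3.9885) and Σ D·Y over m':
  (+0.0181+0.5979i)·(-0.0334-0.2704i)  (+0.1010-0.3173i)·(+0.2333-0.2639i)  (+0.1645-0.2180i)·(-0.0365+0.0000i)  (-0.4683+0.3108i)·(-0.2333-0.2639i)  (+0.3638-0.0919i)·(-0.0334+0.2704i)
Y_2^1(R⁻¹ n̂) = +0.298816+0.034935i

Re=0.2988 Im=0.0349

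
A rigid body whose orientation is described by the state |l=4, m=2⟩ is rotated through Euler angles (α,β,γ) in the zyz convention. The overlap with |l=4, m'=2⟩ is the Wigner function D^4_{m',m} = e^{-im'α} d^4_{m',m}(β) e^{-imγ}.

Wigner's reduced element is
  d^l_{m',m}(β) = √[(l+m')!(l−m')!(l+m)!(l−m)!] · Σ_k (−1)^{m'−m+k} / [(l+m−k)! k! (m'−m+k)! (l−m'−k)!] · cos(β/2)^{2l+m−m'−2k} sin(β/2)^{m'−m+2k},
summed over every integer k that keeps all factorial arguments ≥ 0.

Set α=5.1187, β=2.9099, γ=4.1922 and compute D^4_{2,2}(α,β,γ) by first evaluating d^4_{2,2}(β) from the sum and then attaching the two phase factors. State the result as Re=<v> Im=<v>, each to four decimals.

First d^4_{2,2}(β=2.9099), then the phase factors e^{-i(2)α} and e^{-i(2)γ}:
With c≡cos(β/2)=0.115587 and s≡sin(β/2)=0.993297, N=[720·2·720·2]^{1/2}=1440.000000
The bounds max(0,m−m')=0 and min(l+m,l−m')=2 give 3 terms
  k=0: (−1)^0·1440.0000/(1440)·0.1156^8·0.9933^0 = +0.000000
  k=1: (−1)^1·1440.0000/(120)·0.1156^6·0.9933^2 = -0.000028
  k=2: (−1)^2·1440.0000/(96)·0.1156^4·0.9933^4 = +0.002606
d^4_{2,2}(2.9099) = +0.000000 -0.000028 +0.002606 = +0.002578
Attach z-rotation phases: D = e^{-i(2)(5.1187)}·(+0.002578)·e^{-i(2)(4.1922)} = +0.002512+0.000582i

Re=0.0025 Im=0.0006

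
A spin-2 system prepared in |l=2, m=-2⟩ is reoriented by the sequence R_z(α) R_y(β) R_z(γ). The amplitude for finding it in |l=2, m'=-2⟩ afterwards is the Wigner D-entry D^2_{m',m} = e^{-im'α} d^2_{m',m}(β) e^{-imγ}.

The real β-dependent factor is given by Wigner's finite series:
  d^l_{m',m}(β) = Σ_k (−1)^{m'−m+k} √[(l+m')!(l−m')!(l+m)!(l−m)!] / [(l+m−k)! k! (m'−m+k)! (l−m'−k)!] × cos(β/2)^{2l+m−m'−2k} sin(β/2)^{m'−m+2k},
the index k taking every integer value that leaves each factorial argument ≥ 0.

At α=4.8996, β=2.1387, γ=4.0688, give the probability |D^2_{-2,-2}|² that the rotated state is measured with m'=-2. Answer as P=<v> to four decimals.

First d^2_{-2,-2}(β=2.1387), then the phase factors e^{-i(-2)α} and e^{-i(-2)γ}:
With c≡cos(β/2)=0.480694 and s≡sin(β/2)=0.876888, N=[1·24·1·24]^{1/2}=24.000000
The bounds max(0,m−m')=0 and min(l+m,l−m')=0 give 1 term
  k=0: (−1)^0·24.0000/(24)·0.4807^4·0.8769^0 = +0.053392
d^2_{-2,-2}(2.1387) = +0.053392
|D^2_{-2,-2}|² = |d^2_{-2,-2}(β)|² = (+0.053392)² = 0.002851 (the z-rotation phases have unit modulus)

P=0.0029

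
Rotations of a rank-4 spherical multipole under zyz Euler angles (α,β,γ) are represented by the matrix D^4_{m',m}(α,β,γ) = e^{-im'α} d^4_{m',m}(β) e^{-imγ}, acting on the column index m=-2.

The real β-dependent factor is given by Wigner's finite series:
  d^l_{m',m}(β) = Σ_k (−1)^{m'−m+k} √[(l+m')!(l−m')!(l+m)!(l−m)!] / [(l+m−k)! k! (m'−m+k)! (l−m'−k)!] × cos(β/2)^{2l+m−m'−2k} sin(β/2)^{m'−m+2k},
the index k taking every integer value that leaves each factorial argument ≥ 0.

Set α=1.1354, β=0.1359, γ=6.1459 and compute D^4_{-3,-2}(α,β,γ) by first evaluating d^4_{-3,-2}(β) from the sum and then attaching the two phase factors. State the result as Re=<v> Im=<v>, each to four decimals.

Re=-0.2465 Im=0.0025

First d^4_{-3,-2}(β=0.1359), then the phase factors e^{-i(-3)α} and e^{-i(-2)γ}:
c=cos(0.1359/2)=0.997692, s=sin(0.1359/2)=0.067898; N=√[1·5040·2·720]=2693.993318
k∈{1,2} keeps every argument non-negative
  k=1: (−1)^0·2693.9933/(720)·0.9977^7·0.0679^1 = +0.249974
  k=2: (−1)^1·2693.9933/(240)·0.9977^5·0.0679^3 = -0.003473
d^4_{-3,-2}(0.1359) = +0.249974 -0.003473 = +0.246501
Attach z-rotation phases: D = e^{-i(-3)(1.1354)}·(+0.246501)·e^{-i(-2)(6.1459)} = -0.246489+0.002456i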